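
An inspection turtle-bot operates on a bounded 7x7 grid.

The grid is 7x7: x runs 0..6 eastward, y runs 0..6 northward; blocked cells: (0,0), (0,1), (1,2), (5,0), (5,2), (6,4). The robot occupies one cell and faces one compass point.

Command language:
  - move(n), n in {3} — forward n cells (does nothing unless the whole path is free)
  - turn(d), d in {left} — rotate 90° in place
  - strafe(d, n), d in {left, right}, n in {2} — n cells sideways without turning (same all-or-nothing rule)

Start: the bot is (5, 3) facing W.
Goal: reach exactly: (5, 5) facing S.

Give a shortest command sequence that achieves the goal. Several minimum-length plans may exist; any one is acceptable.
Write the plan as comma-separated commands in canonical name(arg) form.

strafe(right, 2), turn(left)

from: (5, 3) facing W
[1] after strafe(right, 2): (5, 5) facing W
[2] after turn(left): (5, 5) facing S
nothing shorter than 2 reaches the goal.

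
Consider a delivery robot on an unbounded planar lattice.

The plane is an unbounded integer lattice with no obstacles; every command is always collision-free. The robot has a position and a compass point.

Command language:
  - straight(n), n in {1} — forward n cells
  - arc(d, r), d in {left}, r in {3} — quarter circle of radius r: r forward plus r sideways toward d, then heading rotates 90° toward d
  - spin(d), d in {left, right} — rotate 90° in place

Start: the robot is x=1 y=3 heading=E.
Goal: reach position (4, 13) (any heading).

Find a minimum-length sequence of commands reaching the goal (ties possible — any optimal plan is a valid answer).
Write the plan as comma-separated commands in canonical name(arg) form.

arc(left, 3), straight(1), spin(right), arc(left, 3), arc(left, 3)

initial: x=1 y=3 heading=E
[1] after arc(left, 3): x=4 y=6 heading=N
[2] after straight(1): x=4 y=7 heading=N
[3] after spin(right): x=4 y=7 heading=E
[4] after arc(left, 3): x=7 y=10 heading=N
[5] after arc(left, 3): x=4 y=13 heading=W
shorter routes all fall short; 5 is best.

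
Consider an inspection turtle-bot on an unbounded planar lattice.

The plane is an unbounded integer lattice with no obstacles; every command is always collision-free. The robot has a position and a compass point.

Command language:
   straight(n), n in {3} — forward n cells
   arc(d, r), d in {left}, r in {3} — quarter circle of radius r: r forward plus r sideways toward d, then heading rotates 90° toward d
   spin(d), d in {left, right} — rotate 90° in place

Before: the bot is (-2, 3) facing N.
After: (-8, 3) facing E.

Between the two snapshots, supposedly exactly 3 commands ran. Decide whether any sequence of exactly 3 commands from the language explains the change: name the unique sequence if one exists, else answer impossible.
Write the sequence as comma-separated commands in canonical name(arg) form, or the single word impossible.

arc(left, 3), arc(left, 3), spin(left)

key: position moved to (-8,3) AND the heading swung to E — translation plus rotation needed
initial: (-2, 3) facing N
[1] after arc(left, 3): (-5, 6) facing W
[2] after arc(left, 3): (-8, 3) facing S
[3] after spin(left): (-8, 3) facing E
uniquely the one of 64 3-step routes that fits.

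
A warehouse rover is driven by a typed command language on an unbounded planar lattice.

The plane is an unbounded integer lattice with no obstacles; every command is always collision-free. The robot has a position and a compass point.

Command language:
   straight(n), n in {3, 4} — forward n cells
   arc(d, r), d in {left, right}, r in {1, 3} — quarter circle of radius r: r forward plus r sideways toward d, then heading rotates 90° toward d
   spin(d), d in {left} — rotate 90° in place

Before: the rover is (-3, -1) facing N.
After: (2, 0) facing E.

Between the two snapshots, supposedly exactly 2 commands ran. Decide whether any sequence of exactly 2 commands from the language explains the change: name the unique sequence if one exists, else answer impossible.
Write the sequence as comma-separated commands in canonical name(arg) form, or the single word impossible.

key: position moved to (2,0) AND the heading swung to E — translation plus rotation needed
from: (-3, -1) facing N
1. arc(right, 1) → (-2, 0) facing E
2. straight(4) → (2, 0) facing E
uniquely the one of 49 2-step routes that fits.

arc(right, 1), straight(4)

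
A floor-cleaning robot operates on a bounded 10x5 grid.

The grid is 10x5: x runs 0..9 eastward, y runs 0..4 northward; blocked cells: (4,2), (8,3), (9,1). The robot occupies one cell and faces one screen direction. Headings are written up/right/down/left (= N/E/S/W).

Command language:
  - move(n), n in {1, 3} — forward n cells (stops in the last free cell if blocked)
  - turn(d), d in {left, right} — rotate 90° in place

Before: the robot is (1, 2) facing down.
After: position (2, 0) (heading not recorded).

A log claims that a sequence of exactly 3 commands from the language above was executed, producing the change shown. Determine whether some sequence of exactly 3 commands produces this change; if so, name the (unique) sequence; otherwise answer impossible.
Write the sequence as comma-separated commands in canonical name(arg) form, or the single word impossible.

move(3), turn(left), move(1)

key: order matters: swapping move(3) and move(1) lands elsewhere
t0: (1, 2) facing down
t=1 move(3) ⇒ (1, 0) facing down
t=2 turn(left) ⇒ (1, 0) facing right
t=3 move(1) ⇒ (2, 0) facing right
no rival 3-sequence matches.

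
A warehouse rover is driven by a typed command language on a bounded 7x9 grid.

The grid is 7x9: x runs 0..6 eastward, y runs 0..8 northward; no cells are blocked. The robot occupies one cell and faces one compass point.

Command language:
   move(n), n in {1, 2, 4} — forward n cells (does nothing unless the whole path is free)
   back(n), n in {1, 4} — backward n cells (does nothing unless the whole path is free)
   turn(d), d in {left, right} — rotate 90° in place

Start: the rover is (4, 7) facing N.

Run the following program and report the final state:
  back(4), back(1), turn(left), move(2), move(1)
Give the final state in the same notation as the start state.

(1, 2) facing W

begin: (4, 7) facing N
[1] after back(4): (4, 3) facing N
[2] after back(1): (4, 2) facing N
[3] after turn(left): (4, 2) facing W
[4] after move(2): (2, 2) facing W
[5] after move(1): (1, 2) facing W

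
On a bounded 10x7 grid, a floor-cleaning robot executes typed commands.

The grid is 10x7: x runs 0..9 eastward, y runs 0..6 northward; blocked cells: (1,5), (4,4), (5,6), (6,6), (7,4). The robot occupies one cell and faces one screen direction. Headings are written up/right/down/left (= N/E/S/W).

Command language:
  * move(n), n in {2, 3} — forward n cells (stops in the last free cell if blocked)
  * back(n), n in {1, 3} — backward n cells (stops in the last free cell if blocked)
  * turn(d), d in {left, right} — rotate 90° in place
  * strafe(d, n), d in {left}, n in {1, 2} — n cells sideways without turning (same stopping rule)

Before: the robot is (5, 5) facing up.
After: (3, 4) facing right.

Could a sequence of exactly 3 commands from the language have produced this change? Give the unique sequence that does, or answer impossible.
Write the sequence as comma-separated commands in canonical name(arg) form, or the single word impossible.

strafe(left, 2), back(1), turn(right)

key: cell and facing (now E) both changed — the 3 commands mix motion and turning
begin: (5, 5) facing up
step 1 (strafe(left, 2)): (3, 5) facing up
step 2 (back(1)): (3, 4) facing up
step 3 (turn(right)): (3, 4) facing right
all 512 alternatives checked — unique.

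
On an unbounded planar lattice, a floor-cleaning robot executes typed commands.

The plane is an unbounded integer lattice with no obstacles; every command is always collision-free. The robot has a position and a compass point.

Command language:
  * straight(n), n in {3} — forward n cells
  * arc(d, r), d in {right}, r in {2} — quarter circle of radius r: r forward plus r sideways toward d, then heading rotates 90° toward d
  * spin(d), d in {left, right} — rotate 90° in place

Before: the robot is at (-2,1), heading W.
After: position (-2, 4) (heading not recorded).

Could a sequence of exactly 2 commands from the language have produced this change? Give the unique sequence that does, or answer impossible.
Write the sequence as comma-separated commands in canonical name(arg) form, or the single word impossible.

key: order matters: swapping spin(right) and straight(3) lands elsewhere
t0: at (-2,1), heading W
step 1 (spin(right)): at (-2,1), heading N
step 2 (straight(3)): at (-2,4), heading N
no other 2-command option fits: unique.

spin(right), straight(3)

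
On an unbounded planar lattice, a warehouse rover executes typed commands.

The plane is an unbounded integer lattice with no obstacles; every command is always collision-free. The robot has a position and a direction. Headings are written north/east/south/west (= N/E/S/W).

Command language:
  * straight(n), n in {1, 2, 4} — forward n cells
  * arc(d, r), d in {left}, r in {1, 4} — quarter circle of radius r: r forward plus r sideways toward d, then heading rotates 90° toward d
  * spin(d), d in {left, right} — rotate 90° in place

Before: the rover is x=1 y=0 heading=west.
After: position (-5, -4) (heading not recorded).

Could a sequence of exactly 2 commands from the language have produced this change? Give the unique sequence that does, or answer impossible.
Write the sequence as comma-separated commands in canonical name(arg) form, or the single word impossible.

key: order matters: swapping straight(2) and arc(left, 4) lands elsewhere
t0: x=1 y=0 heading=west
t=1 straight(2) ⇒ x=-1 y=0 heading=west
t=2 arc(left, 4) ⇒ x=-5 y=-4 heading=south
all 49 alternatives checked — unique.

straight(2), arc(left, 4)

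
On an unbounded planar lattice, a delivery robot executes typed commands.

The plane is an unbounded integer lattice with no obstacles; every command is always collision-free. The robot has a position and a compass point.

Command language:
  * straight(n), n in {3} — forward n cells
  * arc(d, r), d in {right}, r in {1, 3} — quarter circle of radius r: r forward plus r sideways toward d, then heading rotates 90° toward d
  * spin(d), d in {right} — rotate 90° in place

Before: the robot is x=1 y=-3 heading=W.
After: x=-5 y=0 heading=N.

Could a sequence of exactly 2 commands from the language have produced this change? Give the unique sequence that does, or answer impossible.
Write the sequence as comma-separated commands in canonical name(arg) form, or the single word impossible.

key: running arc(right, 3) before straight(3) would end elsewhere — order is forced
initial: x=1 y=-3 heading=W
1. straight(3) → x=-2 y=-3 heading=W
2. arc(right, 3) → x=-5 y=0 heading=N
all 16 alternatives checked — unique.

straight(3), arc(right, 3)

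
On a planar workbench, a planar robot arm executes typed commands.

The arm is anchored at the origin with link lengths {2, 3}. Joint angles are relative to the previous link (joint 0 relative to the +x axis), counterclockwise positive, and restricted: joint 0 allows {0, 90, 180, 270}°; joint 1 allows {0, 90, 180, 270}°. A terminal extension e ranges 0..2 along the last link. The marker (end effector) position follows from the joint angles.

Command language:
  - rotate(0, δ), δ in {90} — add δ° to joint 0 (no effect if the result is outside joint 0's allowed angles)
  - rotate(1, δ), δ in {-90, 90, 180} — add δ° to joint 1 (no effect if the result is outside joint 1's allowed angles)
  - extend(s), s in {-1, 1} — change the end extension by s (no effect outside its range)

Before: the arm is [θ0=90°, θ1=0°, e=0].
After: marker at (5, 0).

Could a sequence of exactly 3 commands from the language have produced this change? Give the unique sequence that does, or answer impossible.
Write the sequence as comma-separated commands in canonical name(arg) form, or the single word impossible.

start: [θ0=90°, θ1=0°, e=0]
t=1 rotate(0, 90) ⇒ [θ0=180°, θ1=0°, e=0]
t=2 rotate(0, 90) ⇒ [θ0=270°, θ1=0°, e=0]
t=3 rotate(0, 90) ⇒ [θ0=0°, θ1=0°, e=0]
uniquely the one of 216 3-step routes that fits.

rotate(0, 90), rotate(0, 90), rotate(0, 90)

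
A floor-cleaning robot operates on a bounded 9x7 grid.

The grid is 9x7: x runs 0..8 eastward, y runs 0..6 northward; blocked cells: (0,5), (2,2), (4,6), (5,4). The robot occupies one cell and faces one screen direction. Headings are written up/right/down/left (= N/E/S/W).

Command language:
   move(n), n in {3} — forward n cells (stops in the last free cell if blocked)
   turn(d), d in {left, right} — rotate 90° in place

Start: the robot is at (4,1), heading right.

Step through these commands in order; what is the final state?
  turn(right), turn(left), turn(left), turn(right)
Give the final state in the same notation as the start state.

at (4,1), heading right

from: at (4,1), heading right
t=1 turn(right) ⇒ at (4,1), heading down
t=2 turn(left) ⇒ at (4,1), heading right
t=3 turn(left) ⇒ at (4,1), heading up
t=4 turn(right) ⇒ at (4,1), heading right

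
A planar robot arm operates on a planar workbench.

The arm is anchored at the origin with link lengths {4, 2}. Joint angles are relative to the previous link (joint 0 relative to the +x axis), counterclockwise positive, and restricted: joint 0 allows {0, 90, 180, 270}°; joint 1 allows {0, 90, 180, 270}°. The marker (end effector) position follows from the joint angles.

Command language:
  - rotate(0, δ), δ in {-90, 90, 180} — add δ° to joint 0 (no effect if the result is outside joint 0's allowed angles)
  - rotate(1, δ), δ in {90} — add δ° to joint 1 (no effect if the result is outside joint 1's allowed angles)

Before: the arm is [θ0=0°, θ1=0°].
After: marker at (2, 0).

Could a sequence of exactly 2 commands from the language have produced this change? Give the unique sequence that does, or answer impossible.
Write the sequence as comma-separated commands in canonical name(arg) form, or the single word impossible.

begin: [θ0=0°, θ1=0°]
[1] after rotate(1, 90): [θ0=0°, θ1=90°]
[2] after rotate(1, 90): [θ0=0°, θ1=180°]
no rival 2-sequence matches.

rotate(1, 90), rotate(1, 90)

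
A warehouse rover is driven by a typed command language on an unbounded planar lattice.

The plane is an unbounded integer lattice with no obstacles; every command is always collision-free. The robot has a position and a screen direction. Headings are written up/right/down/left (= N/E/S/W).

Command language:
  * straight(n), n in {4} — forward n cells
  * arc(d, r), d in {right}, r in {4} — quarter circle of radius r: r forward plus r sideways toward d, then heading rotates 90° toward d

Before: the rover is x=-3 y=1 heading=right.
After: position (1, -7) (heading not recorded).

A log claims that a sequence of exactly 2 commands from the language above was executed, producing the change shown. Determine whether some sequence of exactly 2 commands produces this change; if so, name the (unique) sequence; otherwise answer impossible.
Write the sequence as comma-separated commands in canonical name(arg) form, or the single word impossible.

arc(right, 4), straight(4)

key: order matters: swapping arc(right, 4) and straight(4) lands elsewhere
initial: x=-3 y=1 heading=right
step 1 (arc(right, 4)): x=1 y=-3 heading=down
step 2 (straight(4)): x=1 y=-7 heading=down
all 4 alternatives checked — unique.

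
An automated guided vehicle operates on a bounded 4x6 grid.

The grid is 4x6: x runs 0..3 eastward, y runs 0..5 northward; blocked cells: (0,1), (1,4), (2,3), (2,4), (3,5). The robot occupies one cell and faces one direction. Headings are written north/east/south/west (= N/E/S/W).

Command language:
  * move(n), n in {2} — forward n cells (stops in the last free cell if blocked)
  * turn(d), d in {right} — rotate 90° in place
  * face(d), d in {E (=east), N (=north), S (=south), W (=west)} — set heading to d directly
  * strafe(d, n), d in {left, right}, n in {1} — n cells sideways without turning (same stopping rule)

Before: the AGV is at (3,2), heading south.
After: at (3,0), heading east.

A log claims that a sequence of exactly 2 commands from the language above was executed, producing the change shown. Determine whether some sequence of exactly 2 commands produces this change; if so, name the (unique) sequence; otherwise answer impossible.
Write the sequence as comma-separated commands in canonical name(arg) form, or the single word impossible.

move(2), face(E)

key: position moved to (3,0) AND the heading swung to E — translation plus rotation needed
from: at (3,2), heading south
t=1 move(2) ⇒ at (3,0), heading south
t=2 face(E) ⇒ at (3,0), heading east
uniquely the one of 64 2-step routes that fits.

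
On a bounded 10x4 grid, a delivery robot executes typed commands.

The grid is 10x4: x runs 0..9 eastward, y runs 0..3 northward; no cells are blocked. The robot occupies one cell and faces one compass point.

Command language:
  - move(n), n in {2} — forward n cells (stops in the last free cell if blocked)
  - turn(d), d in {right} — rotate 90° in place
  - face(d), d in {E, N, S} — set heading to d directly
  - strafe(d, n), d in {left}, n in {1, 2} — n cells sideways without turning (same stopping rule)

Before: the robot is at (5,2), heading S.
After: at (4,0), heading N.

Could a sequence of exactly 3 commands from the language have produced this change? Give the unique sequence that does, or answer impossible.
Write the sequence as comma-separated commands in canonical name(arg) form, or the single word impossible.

key: position moved to (4,0) AND the heading swung to N — translation plus rotation needed
initial: at (5,2), heading S
t=1 move(2) ⇒ at (5,0), heading S
t=2 face(N) ⇒ at (5,0), heading N
t=3 strafe(left, 1) ⇒ at (4,0), heading N
no other 3-command option fits: unique.

move(2), face(N), strafe(left, 1)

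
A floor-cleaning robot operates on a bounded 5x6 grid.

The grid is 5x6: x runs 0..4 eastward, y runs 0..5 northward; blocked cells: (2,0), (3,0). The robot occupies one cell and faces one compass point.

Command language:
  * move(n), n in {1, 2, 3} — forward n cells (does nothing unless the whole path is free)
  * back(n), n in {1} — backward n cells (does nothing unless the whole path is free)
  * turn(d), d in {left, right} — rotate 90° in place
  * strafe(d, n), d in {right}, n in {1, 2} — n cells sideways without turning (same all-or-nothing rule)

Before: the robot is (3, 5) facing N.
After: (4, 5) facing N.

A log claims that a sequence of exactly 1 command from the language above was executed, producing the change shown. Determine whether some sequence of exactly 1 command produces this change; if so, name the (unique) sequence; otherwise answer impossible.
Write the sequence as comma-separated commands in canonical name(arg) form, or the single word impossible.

key: heading stays N — the single command does not turn
initial: (3, 5) facing N
t=1 strafe(right, 1) ⇒ (4, 5) facing N
no other 1-command option fits: unique.

strafe(right, 1)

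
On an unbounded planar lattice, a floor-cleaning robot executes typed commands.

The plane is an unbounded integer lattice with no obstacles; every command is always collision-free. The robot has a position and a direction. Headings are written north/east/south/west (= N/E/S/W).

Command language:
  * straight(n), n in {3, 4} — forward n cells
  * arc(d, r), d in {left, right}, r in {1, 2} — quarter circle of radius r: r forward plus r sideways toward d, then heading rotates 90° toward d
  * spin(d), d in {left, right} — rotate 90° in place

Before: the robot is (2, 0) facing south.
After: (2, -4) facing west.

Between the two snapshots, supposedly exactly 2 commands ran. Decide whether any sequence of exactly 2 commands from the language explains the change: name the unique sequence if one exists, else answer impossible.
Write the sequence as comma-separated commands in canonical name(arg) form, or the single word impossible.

key: cell and facing (now W) both changed — the 2 commands mix motion and turning
start: (2, 0) facing south
[1] after straight(4): (2, -4) facing south
[2] after spin(right): (2, -4) facing west
no other 2-command option fits: unique.

straight(4), spin(right)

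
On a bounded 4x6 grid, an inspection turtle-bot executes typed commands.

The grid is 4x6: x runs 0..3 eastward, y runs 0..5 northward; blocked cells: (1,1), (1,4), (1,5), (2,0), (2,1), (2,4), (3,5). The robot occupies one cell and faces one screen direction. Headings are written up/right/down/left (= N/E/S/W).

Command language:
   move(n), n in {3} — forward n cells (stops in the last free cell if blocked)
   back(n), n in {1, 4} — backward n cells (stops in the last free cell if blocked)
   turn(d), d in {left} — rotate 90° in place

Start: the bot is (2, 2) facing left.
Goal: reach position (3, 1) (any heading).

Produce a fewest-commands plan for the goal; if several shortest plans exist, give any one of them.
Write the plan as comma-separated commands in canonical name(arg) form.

begin: (2, 2) facing left
t=1 back(4) ⇒ (3, 2) facing left
t=2 turn(left) ⇒ (3, 2) facing down
t=3 move(3) ⇒ (3, 0) facing down
t=4 back(1) ⇒ (3, 1) facing down
nothing shorter than 4 reaches the goal.

back(4), turn(left), move(3), back(1)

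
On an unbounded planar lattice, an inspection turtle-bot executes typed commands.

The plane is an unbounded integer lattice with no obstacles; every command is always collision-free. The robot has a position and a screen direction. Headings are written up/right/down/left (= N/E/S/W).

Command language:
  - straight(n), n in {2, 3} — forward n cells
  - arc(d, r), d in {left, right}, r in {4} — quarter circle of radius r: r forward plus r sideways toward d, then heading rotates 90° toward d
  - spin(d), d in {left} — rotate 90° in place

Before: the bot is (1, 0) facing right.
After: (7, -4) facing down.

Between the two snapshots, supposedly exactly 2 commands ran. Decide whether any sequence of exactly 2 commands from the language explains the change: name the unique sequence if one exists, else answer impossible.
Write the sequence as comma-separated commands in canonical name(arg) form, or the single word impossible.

key: order matters: swapping straight(2) and arc(right, 4) lands elsewhere
begin: (1, 0) facing right
t=1 straight(2) ⇒ (3, 0) facing right
t=2 arc(right, 4) ⇒ (7, -4) facing down
no other 2-command option fits: unique.

straight(2), arc(right, 4)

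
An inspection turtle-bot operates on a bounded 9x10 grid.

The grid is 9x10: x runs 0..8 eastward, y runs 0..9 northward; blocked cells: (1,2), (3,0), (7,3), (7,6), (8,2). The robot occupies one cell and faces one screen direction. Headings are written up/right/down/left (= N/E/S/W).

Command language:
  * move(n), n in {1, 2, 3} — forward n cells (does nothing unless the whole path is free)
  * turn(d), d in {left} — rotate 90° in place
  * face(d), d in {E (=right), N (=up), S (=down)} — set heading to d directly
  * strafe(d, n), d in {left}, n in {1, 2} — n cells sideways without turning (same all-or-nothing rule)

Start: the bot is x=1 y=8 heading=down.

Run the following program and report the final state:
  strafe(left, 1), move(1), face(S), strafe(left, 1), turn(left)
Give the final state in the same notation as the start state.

x=3 y=7 heading=right

initial: x=1 y=8 heading=down
step 1 (strafe(left, 1)): x=2 y=8 heading=down
step 2 (move(1)): x=2 y=7 heading=down
step 3 (face(S)): x=2 y=7 heading=down
step 4 (strafe(left, 1)): x=3 y=7 heading=down
step 5 (turn(left)): x=3 y=7 heading=right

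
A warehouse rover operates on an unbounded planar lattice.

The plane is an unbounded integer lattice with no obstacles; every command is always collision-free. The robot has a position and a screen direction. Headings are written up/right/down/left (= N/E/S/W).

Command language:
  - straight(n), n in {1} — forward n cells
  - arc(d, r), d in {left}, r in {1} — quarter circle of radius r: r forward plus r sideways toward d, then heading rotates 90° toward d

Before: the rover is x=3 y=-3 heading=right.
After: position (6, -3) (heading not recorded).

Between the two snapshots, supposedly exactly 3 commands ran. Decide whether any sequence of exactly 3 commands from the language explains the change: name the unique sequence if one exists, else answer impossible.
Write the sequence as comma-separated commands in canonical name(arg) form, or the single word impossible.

from: x=3 y=-3 heading=right
1. straight(1) → x=4 y=-3 heading=right
2. straight(1) → x=5 y=-3 heading=right
3. straight(1) → x=6 y=-3 heading=right
all 8 alternatives checked — unique.

straight(1), straight(1), straight(1)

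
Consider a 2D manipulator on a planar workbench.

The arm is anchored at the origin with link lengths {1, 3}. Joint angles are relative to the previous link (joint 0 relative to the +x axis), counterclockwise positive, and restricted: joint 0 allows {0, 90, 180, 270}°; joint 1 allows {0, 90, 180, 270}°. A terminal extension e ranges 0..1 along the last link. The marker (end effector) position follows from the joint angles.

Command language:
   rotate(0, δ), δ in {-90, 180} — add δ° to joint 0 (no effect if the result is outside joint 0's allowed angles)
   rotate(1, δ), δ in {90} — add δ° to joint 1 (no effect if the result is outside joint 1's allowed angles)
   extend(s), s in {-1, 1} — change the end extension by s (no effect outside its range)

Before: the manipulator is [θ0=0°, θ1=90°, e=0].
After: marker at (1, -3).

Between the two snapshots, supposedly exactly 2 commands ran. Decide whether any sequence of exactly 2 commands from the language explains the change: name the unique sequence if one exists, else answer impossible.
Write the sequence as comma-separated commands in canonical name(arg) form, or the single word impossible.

rotate(1, 90), rotate(1, 90)

begin: [θ0=0°, θ1=90°, e=0]
1. rotate(1, 90) → [θ0=0°, θ1=180°, e=0]
2. rotate(1, 90) → [θ0=0°, θ1=270°, e=0]
no rival 2-sequence matches.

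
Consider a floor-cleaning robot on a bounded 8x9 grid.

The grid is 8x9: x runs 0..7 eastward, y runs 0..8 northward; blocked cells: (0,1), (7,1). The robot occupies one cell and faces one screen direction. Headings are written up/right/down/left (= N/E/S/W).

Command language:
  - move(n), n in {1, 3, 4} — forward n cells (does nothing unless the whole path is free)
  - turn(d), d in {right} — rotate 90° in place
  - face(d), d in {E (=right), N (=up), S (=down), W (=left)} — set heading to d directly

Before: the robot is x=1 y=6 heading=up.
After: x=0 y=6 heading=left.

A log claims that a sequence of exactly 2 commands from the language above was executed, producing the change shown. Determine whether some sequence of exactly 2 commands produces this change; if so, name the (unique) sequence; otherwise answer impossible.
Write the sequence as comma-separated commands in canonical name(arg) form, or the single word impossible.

face(W), move(1)

key: order matters: swapping face(W) and move(1) lands elsewhere
from: x=1 y=6 heading=up
step 1 (face(W)): x=1 y=6 heading=left
step 2 (move(1)): x=0 y=6 heading=left
uniquely the one of 64 2-step routes that fits.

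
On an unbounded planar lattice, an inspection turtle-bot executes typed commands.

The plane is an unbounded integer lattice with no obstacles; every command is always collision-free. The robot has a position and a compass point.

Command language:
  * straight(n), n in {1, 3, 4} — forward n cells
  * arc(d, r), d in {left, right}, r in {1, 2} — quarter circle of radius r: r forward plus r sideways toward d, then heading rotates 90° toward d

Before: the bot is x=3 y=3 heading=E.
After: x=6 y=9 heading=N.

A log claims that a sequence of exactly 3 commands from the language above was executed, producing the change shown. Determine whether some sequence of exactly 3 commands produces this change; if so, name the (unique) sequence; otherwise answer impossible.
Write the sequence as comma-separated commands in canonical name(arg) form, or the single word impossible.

straight(1), arc(left, 2), straight(4)

key: order matters: swapping straight(1) and straight(4) lands elsewhere
start: x=3 y=3 heading=E
1. straight(1) → x=4 y=3 heading=E
2. arc(left, 2) → x=6 y=5 heading=N
3. straight(4) → x=6 y=9 heading=N
no rival 3-sequence matches.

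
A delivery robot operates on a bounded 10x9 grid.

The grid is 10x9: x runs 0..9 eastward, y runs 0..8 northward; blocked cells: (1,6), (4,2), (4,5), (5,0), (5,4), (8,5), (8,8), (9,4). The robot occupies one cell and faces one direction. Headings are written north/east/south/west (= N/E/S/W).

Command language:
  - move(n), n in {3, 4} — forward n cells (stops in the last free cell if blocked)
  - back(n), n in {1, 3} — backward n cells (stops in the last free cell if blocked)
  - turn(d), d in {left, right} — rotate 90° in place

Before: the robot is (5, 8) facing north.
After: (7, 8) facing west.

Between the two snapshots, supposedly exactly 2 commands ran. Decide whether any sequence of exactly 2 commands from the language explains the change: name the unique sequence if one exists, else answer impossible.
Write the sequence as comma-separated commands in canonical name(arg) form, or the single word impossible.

turn(left), back(3)

key: back(3) is stopped early by the blocked cell at (8,8)
initial: (5, 8) facing north
t=1 turn(left) ⇒ (5, 8) facing west
t=2 back(3) ⇒ (7, 8) facing west
no other 2-command option fits: unique.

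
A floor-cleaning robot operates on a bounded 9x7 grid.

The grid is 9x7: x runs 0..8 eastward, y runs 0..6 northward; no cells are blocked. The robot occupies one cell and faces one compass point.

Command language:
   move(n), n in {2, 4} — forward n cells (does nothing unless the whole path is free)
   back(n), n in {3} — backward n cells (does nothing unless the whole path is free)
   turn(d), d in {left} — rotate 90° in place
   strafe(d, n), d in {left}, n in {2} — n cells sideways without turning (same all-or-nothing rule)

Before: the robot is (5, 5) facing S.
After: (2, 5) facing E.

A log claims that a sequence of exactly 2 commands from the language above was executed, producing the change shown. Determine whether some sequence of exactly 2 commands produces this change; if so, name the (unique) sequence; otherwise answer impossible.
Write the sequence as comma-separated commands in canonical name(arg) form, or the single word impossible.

turn(left), back(3)

key: cell and facing (now E) both changed — the 2 commands mix motion and turning
t0: (5, 5) facing S
1. turn(left) → (5, 5) facing E
2. back(3) → (2, 5) facing E
no rival 2-sequence matches.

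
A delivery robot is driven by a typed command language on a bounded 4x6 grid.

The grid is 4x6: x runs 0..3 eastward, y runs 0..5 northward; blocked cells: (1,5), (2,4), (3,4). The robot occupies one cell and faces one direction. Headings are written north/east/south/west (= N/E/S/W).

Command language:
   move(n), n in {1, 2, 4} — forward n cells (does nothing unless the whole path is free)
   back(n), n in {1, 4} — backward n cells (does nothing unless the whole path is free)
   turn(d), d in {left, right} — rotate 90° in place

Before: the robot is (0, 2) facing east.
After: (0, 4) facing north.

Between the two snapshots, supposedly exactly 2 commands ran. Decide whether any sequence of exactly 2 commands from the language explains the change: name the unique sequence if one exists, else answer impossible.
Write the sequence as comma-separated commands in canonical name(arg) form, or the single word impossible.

turn(left), move(2)

key: cell and facing (now N) both changed — the 2 commands mix motion and turning
from: (0, 2) facing east
t=1 turn(left) ⇒ (0, 2) facing north
t=2 move(2) ⇒ (0, 4) facing north
no other 2-command option fits: unique.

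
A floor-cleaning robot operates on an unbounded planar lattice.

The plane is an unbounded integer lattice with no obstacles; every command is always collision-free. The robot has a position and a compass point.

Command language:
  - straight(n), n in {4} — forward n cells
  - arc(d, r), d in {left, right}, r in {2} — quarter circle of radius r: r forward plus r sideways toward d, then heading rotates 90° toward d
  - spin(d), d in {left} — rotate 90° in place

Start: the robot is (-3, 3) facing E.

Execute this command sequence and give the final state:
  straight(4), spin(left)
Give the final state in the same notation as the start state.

from: (-3, 3) facing E
step 1 (straight(4)): (1, 3) facing E
step 2 (spin(left)): (1, 3) facing N

(1, 3) facing N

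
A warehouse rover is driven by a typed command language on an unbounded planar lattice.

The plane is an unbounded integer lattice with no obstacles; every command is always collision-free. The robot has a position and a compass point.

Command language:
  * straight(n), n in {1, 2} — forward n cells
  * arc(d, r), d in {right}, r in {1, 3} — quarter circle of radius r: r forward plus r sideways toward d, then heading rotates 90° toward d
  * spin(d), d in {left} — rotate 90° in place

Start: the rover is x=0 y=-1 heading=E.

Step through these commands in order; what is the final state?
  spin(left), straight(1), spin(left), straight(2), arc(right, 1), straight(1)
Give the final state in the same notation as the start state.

x=-3 y=2 heading=N

initial: x=0 y=-1 heading=E
step 1 (spin(left)): x=0 y=-1 heading=N
step 2 (straight(1)): x=0 y=0 heading=N
step 3 (spin(left)): x=0 y=0 heading=W
step 4 (straight(2)): x=-2 y=0 heading=W
step 5 (arc(right, 1)): x=-3 y=1 heading=N
step 6 (straight(1)): x=-3 y=2 heading=N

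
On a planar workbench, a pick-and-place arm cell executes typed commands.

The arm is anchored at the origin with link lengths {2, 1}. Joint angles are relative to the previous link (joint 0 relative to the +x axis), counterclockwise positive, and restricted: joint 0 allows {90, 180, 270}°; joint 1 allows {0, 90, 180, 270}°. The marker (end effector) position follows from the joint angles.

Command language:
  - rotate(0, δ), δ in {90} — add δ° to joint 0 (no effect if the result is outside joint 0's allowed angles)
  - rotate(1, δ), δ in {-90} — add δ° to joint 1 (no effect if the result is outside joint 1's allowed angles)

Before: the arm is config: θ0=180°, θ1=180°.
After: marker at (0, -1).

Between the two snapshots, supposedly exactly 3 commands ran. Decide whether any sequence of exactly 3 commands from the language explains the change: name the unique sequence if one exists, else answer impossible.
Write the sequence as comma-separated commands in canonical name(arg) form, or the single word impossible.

t0: config: θ0=180°, θ1=180°
1. rotate(0, 90) → config: θ0=270°, θ1=180°
2. rotate(0, 90) → config: θ0=270°, θ1=180°
3. rotate(0, 90) → config: θ0=270°, θ1=180°
uniquely the one of 8 3-step routes that fits.

rotate(0, 90), rotate(0, 90), rotate(0, 90)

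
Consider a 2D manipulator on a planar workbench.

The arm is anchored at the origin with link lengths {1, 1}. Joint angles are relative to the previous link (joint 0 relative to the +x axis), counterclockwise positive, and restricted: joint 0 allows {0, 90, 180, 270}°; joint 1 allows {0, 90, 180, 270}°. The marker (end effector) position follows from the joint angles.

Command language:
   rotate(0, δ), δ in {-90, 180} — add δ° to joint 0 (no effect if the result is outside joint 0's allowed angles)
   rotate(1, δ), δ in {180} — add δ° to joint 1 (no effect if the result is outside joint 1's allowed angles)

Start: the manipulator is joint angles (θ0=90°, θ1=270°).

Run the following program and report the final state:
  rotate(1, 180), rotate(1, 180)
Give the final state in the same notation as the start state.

begin: joint angles (θ0=90°, θ1=270°)
step 1 (rotate(1, 180)): joint angles (θ0=90°, θ1=90°)
step 2 (rotate(1, 180)): joint angles (θ0=90°, θ1=270°)

joint angles (θ0=90°, θ1=270°)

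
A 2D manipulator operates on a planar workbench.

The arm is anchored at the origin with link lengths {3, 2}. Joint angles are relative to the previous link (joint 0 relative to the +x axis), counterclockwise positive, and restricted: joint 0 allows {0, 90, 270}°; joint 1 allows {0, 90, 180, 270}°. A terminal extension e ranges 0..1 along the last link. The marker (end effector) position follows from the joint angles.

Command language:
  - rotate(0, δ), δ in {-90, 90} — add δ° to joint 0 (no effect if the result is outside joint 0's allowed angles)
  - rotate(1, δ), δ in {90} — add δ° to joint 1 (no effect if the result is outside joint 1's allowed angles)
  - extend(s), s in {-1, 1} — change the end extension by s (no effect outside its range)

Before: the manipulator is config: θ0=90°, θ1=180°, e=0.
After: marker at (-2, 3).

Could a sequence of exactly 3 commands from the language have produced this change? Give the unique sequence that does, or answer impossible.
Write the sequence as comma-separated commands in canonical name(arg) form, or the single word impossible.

start: config: θ0=90°, θ1=180°, e=0
1. rotate(1, 90) → config: θ0=90°, θ1=270°, e=0
2. rotate(1, 90) → config: θ0=90°, θ1=0°, e=0
3. rotate(1, 90) → config: θ0=90°, θ1=90°, e=0
uniquely the one of 125 3-step routes that fits.

rotate(1, 90), rotate(1, 90), rotate(1, 90)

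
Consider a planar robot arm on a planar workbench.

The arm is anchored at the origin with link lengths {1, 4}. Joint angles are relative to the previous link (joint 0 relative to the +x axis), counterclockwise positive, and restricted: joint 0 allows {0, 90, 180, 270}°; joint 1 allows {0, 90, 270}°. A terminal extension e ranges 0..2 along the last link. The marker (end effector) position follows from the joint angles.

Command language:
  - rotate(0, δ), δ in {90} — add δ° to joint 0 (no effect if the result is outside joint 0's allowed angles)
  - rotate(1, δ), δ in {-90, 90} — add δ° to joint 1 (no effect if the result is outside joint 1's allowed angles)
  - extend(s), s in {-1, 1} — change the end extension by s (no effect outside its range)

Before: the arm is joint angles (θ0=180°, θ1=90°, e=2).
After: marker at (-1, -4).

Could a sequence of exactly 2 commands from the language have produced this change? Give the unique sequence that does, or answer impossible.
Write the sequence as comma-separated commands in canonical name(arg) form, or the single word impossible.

t0: joint angles (θ0=180°, θ1=90°, e=2)
1. extend(-1) → joint angles (θ0=180°, θ1=90°, e=1)
2. extend(-1) → joint angles (θ0=180°, θ1=90°, e=0)
no other 2-command option fits: unique.

extend(-1), extend(-1)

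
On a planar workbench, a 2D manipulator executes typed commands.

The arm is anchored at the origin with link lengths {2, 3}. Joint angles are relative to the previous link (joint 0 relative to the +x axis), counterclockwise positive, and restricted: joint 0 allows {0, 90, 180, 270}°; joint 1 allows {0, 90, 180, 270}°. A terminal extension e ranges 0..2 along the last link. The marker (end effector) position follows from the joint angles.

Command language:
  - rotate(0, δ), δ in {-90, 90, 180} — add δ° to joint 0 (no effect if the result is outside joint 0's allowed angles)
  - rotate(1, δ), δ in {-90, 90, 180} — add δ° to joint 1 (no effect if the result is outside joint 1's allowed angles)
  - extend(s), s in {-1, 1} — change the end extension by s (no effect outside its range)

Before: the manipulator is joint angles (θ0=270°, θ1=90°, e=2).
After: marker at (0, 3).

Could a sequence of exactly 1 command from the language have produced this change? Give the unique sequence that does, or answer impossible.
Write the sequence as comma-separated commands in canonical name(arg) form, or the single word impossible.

from: joint angles (θ0=270°, θ1=90°, e=2)
step 1 (rotate(1, 90)): joint angles (θ0=270°, θ1=180°, e=2)
all 8 alternatives checked — unique.

rotate(1, 90)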